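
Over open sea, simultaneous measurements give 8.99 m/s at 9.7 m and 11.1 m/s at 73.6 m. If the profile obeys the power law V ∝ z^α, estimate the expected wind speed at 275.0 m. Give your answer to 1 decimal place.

First find α: α = ln(V₂/V₁)/ln(z₂/z₁) = ln(11.1/8.99)/ln(73.6/9.7) = 0.21083/2.02652 = 0.1040
Extrapolate from 73.6 m to 275.0 m: V₃ = 11.1 × (275.0/73.6)^0.1040 = 11.1 × 1.1470 = 12.7315 m/s

12.7 m/s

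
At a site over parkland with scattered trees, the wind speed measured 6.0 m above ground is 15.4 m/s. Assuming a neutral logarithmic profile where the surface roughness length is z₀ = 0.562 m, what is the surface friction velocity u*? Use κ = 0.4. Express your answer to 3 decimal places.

u* ≈ 2.601 m/s

Log law: V(z) = (u*/κ) · ln(z/z₀) ⇒ u* = κ · V / ln(z/z₀)
u* = 0.4 × 15.4 / ln(6.0/0.562) = 0.4 × 15.4 / 2.3680
   = 6.1600 / 2.3680 = 2.6013 m/s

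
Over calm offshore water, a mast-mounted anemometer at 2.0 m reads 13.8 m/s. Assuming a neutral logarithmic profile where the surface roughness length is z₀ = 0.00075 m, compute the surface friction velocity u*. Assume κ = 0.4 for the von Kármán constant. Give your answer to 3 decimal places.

Log law: V(z) = (u*/κ) · ln(z/z₀) ⇒ u* = κ · V / ln(z/z₀)
u* = 0.4 × 13.8 / ln(2.0/0.00075) = 0.4 × 13.8 / 7.8886
   = 5.5200 / 7.8886 = 0.6997 m/s

u* ≈ 0.700 m/s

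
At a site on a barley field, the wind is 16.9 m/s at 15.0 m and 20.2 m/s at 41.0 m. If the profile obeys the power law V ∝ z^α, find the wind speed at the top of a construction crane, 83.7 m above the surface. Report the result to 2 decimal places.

22.93 m/s

First find α: α = ln(V₂/V₁)/ln(z₂/z₁) = ln(20.2/16.9)/ln(41.0/15.0) = 0.17837/1.00552 = 0.1774
Extrapolate from 41.0 m to 83.7 m: V₃ = 20.2 × (83.7/41.0)^0.1774 = 20.2 × 1.1350 = 22.9262 m/s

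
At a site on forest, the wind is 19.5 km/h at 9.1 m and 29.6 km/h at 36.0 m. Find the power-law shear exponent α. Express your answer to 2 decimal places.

Power law: V₂/V₁ = (z₂/z₁)^α ⇒ α = ln(V₂/V₁) / ln(z₂/z₁)
α = ln(29.6/19.5) / ln(36.0/9.1) = ln(1.5179) / ln(3.9560)
  = 0.41736 / 1.37524 = 0.30348

α ≈ 0.30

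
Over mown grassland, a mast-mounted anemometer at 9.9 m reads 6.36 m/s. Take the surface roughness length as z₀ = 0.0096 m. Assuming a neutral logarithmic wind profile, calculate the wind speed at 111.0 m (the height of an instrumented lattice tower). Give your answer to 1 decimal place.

8.6 m/s

Log law: V(z) ∝ ln(z/z₀), so V₂/V₁ = ln(z₂/z₀) / ln(z₁/z₀).
ln(111.0/0.0096) = 9.3555, ln(9.9/0.0096) = 6.9385
V₂ = 6.36 × 9.3555/6.9385 = 6.36 × 1.3483 = 8.5755 m/s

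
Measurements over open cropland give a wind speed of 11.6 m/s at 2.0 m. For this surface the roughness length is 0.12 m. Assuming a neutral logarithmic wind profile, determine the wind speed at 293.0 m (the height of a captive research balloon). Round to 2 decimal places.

32.16 m/s

Log law: V(z) ∝ ln(z/z₀), so V₂/V₁ = ln(z₂/z₀) / ln(z₁/z₀).
ln(293.0/0.12) = 7.8004, ln(2.0/0.12) = 2.8134
V₂ = 11.6 × 7.8004/2.8134 = 11.6 × 2.7726 = 32.1621 m/s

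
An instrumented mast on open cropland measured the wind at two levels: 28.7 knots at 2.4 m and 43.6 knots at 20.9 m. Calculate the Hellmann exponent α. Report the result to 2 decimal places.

Power law: V₂/V₁ = (z₂/z₁)^α ⇒ α = ln(V₂/V₁) / ln(z₂/z₁)
α = ln(43.6/28.7) / ln(20.9/2.4) = ln(1.5192) / ln(8.7083)
  = 0.41816 / 2.16428 = 0.19321

α ≈ 0.19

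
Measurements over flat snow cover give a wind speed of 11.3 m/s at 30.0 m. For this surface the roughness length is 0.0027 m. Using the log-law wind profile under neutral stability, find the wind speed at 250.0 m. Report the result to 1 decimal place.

Log law: V(z) ∝ ln(z/z₀), so V₂/V₁ = ln(z₂/z₀) / ln(z₁/z₀).
ln(250.0/0.0027) = 11.4360, ln(30.0/0.0027) = 9.3157
V₂ = 11.3 × 11.4360/9.3157 = 11.3 × 1.2276 = 13.8719 m/s

13.9 m/s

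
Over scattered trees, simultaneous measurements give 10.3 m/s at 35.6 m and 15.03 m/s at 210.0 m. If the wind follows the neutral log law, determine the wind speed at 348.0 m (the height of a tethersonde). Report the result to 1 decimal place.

16.4 m/s

Log law: V ∝ ln(z/z₀). From the pair, with r = V₁/V₂ = 0.68530,
ln z₀ = (ln z₁ − r·ln z₂)/(1 − r) = (3.5723 − 0.68530×5.3471)/0.31470 = -0.2924 → z₀ = 0.7465 m
V₃ = V₁ · ln(z₃/z₀)/ln(z₁/z₀) = 10.3 × 6.1446/3.8647 = 16.3762 m/s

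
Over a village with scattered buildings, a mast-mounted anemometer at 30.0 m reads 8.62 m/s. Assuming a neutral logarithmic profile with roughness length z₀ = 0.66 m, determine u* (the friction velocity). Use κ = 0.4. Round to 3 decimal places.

Log law: V(z) = (u*/κ) · ln(z/z₀) ⇒ u* = κ · V / ln(z/z₀)
u* = 0.4 × 8.62 / ln(30.0/0.66) = 0.4 × 8.62 / 3.8167
   = 3.4480 / 3.8167 = 0.9034 m/s

u* ≈ 0.903 m/s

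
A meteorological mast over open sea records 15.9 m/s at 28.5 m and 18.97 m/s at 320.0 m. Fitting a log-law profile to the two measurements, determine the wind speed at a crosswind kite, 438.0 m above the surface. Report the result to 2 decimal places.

19.37 m/s

Log law: V ∝ ln(z/z₀). From the pair, with r = V₁/V₂ = 0.83817,
ln z₀ = (ln z₁ − r·ln z₂)/(1 − r) = (3.3499 − 0.83817×5.7683)/0.16183 = -9.1754 → z₀ = 0.0001036 m
V₃ = V₁ · ln(z₃/z₀)/ln(z₁/z₀) = 15.9 × 15.2577/12.5254 = 19.3685 m/s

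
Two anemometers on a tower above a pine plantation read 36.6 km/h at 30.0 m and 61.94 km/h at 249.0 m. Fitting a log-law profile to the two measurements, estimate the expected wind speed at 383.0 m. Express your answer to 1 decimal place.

Log law: V ∝ ln(z/z₀). From the pair, with r = V₁/V₂ = 0.59089,
ln z₀ = (ln z₁ − r·ln z₂)/(1 − r) = (3.4012 − 0.59089×5.5175)/0.40911 = 0.3446 → z₀ = 1.411 m
V₃ = V₁ · ln(z₃/z₀)/ln(z₁/z₀) = 36.6 × 5.6035/3.0566 = 67.0958 km/h

67.1 km/h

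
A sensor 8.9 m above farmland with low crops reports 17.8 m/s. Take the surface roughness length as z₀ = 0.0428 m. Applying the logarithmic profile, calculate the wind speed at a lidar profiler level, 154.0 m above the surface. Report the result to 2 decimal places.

Log law: V(z) ∝ ln(z/z₀), so V₂/V₁ = ln(z₂/z₀) / ln(z₁/z₀).
ln(154.0/0.0428) = 8.1882, ln(8.9/0.0428) = 5.3373
V₂ = 17.8 × 8.1882/5.3373 = 17.8 × 1.5341 = 27.3079 m/s

27.31 m/s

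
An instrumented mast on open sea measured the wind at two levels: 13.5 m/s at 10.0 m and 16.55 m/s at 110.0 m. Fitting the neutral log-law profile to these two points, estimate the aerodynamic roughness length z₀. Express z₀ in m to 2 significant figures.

z₀ ≈ 0.00025 m

Log law: V(z) ∝ ln(z/z₀). With r = V₁/V₂ = 13.5/16.55 = 0.81571,
r · ln(z₂/z₀) = ln(z₁/z₀) ⇒ ln z₀ = (ln z₁ − r·ln z₂)/(1 − r)
ln z₀ = (2.30259 − 0.81571×4.70048) / 0.18429 = -8.3110
z₀ = exp(-8.3110) = 0.0002458 m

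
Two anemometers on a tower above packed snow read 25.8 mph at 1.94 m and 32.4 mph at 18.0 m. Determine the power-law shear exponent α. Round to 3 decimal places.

α ≈ 0.102

Power law: V₂/V₁ = (z₂/z₁)^α ⇒ α = ln(V₂/V₁) / ln(z₂/z₁)
α = ln(32.4/25.8) / ln(18.0/1.94) = ln(1.2558) / ln(9.2784)
  = 0.22778 / 2.22768 = 0.10225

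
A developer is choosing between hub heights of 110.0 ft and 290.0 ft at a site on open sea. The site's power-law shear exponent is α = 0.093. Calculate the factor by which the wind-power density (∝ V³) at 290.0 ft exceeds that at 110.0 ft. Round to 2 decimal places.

1.31

Speed ratio: V_B/V_A = (z_B/z_A)^α = (290.0/110.0)^0.093 = (2.6364)^0.093 = 1.09434
Power-density ratio: P_B/P_A = (V_B/V_A)³ = (1.09434)³ = 1.31057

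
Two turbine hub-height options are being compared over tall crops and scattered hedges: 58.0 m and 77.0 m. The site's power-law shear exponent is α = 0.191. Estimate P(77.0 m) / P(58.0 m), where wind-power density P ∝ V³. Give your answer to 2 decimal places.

Speed ratio: V_B/V_A = (z_B/z_A)^α = (77.0/58.0)^0.191 = (1.3276)^0.191 = 1.05561
Power-density ratio: P_B/P_A = (V_B/V_A)³ = (1.05561)³ = 1.17629

1.18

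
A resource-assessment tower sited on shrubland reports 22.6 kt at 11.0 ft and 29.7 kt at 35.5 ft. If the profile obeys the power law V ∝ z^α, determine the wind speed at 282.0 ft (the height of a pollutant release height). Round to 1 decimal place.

First find α: α = ln(V₂/V₁)/ln(z₂/z₁) = ln(29.7/22.6)/ln(35.5/11.0) = 0.27320/1.17164 = 0.2332
Extrapolate from 35.5 ft to 282.0 ft: V₃ = 29.7 × (282.0/35.5)^0.2332 = 29.7 × 1.6213 = 48.1525 kt

48.2 kt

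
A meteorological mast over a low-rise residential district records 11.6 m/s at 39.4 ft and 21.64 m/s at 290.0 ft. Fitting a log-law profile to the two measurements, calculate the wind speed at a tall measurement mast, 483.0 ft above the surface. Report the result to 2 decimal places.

Log law: V ∝ ln(z/z₀). From the pair, with r = V₁/V₂ = 0.53604,
ln z₀ = (ln z₁ − r·ln z₂)/(1 − r) = (3.6738 − 0.53604×5.6699)/0.46396 = 1.3675 → z₀ = 3.926 ft
V₃ = V₁ · ln(z₃/z₀)/ln(z₁/z₀) = 11.6 × 4.8125/2.3063 = 24.2059 m/s

24.21 m/s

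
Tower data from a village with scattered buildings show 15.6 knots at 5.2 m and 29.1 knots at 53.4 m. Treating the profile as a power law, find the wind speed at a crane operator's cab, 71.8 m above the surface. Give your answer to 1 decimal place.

First find α: α = ln(V₂/V₁)/ln(z₂/z₁) = ln(29.1/15.6)/ln(53.4/5.2) = 0.62347/2.32915 = 0.2677
Extrapolate from 53.4 m to 71.8 m: V₃ = 29.1 × (71.8/53.4)^0.2677 = 29.1 × 1.0825 = 31.5001 knots

31.5 knots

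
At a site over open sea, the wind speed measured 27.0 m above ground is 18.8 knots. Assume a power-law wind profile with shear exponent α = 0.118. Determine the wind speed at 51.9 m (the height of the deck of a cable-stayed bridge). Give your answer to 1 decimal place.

Power-law profile: V₂ = V₁ · (z₂/z₁)^α
V₂ = 18.8 × (51.9/27.0)^0.118 = 18.8 × (1.9222)^0.118
    = 18.8 × 1.0802 = 20.3070 knots

20.3 knots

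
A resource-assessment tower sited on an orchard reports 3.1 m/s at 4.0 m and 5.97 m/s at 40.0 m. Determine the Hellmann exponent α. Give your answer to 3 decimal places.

Power law: V₂/V₁ = (z₂/z₁)^α ⇒ α = ln(V₂/V₁) / ln(z₂/z₁)
α = ln(5.97/3.1) / ln(40.0/4.0) = ln(1.9258) / ln(10.0000)
  = 0.65534 / 2.30259 = 0.28461

α ≈ 0.285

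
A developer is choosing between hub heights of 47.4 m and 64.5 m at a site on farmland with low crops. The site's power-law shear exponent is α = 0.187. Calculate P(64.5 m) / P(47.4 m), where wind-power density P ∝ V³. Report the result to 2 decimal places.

1.19

Speed ratio: V_B/V_A = (z_B/z_A)^α = (64.5/47.4)^0.187 = (1.3608)^0.187 = 1.05930
Power-density ratio: P_B/P_A = (V_B/V_A)³ = (1.05930)³ = 1.18864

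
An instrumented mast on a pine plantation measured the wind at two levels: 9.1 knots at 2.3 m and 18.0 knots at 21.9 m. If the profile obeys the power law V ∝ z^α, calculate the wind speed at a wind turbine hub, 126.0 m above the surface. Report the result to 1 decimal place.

30.6 knots

First find α: α = ln(V₂/V₁)/ln(z₂/z₁) = ln(18.0/9.1)/ln(21.9/2.3) = 0.68210/2.25358 = 0.3027
Extrapolate from 21.9 m to 126.0 m: V₃ = 18.0 × (126.0/21.9)^0.3027 = 18.0 × 1.6983 = 30.5690 knots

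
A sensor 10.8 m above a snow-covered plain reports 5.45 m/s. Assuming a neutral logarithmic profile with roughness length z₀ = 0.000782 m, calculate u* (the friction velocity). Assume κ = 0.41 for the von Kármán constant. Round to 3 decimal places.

Log law: V(z) = (u*/κ) · ln(z/z₀) ⇒ u* = κ · V / ln(z/z₀)
u* = 0.41 × 5.45 / ln(10.8/0.000782) = 0.41 × 5.45 / 9.5332
   = 2.2345 / 9.5332 = 0.2344 m/s

u* ≈ 0.234 m/s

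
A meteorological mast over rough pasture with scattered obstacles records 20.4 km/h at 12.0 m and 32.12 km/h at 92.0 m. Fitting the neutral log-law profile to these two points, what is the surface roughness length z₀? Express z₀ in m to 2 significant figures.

z₀ ≈ 0.35 m

Log law: V(z) ∝ ln(z/z₀). With r = V₁/V₂ = 20.4/32.12 = 0.63512,
r · ln(z₂/z₀) = ln(z₁/z₀) ⇒ ln z₀ = (ln z₁ − r·ln z₂)/(1 − r)
ln z₀ = (2.48491 − 0.63512×4.52179) / 0.36488 = -1.0605
z₀ = exp(-1.0605) = 0.3463 m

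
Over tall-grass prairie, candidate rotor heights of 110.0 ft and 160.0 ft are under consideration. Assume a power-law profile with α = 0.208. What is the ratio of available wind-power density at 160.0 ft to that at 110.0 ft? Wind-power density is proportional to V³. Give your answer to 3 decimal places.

Speed ratio: V_B/V_A = (z_B/z_A)^α = (160.0/110.0)^0.208 = (1.4545)^0.208 = 1.08105
Power-density ratio: P_B/P_A = (V_B/V_A)³ = (1.08105)³ = 1.26340

1.263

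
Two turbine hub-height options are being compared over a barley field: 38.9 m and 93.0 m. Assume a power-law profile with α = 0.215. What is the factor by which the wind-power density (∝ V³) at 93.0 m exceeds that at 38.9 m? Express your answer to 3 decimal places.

1.755

Speed ratio: V_B/V_A = (z_B/z_A)^α = (93.0/38.9)^0.215 = (2.3907)^0.215 = 1.20610
Power-density ratio: P_B/P_A = (V_B/V_A)³ = (1.20610)³ = 1.75450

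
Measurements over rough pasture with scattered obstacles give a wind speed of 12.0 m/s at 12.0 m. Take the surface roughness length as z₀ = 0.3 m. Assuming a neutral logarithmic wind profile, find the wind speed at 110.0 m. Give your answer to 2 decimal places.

19.21 m/s

Log law: V(z) ∝ ln(z/z₀), so V₂/V₁ = ln(z₂/z₀) / ln(z₁/z₀).
ln(110.0/0.3) = 5.9045, ln(12.0/0.3) = 3.6889
V₂ = 12.0 × 5.9045/3.6889 = 12.0 × 1.6006 = 19.2073 m/s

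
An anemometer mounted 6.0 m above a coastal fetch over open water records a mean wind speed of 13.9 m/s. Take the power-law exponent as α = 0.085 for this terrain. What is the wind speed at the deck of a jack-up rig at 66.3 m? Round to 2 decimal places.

Power-law profile: V₂ = V₁ · (z₂/z₁)^α
V₂ = 13.9 × (66.3/6.0)^0.085 = 13.9 × (11.0500)^0.085
    = 13.9 × 1.2266 = 17.0491 m/s

17.05 m/s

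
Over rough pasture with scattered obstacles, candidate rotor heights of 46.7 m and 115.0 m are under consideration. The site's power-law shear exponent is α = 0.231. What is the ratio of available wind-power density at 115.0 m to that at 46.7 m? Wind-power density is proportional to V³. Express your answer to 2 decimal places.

Speed ratio: V_B/V_A = (z_B/z_A)^α = (115.0/46.7)^0.231 = (2.4625)^0.231 = 1.23143
Power-density ratio: P_B/P_A = (V_B/V_A)³ = (1.23143)³ = 1.86736

1.87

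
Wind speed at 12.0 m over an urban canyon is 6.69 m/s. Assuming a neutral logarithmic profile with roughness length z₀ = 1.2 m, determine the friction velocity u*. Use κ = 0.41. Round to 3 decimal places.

u* ≈ 1.191 m/s

Log law: V(z) = (u*/κ) · ln(z/z₀) ⇒ u* = κ · V / ln(z/z₀)
u* = 0.41 × 6.69 / ln(12.0/1.2) = 0.41 × 6.69 / 2.3026
   = 2.7429 / 2.3026 = 1.1912 m/s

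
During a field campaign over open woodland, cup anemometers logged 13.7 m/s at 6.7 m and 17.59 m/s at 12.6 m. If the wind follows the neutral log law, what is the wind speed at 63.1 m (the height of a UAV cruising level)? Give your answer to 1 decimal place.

27.5 m/s

Log law: V ∝ ln(z/z₀). From the pair, with r = V₁/V₂ = 0.77885,
ln z₀ = (ln z₁ − r·ln z₂)/(1 − r) = (1.9021 − 0.77885×2.5337)/0.22115 = -0.3223 → z₀ = 0.7245 m
V₃ = V₁ · ln(z₃/z₀)/ln(z₁/z₀) = 13.7 × 4.4670/2.2244 = 27.5124 m/s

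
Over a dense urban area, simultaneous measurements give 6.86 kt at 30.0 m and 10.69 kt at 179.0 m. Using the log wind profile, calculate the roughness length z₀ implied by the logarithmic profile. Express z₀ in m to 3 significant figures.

Log law: V(z) ∝ ln(z/z₀). With r = V₁/V₂ = 6.86/10.69 = 0.64172,
r · ln(z₂/z₀) = ln(z₁/z₀) ⇒ ln z₀ = (ln z₁ − r·ln z₂)/(1 − r)
ln z₀ = (3.40120 − 0.64172×5.18739) / 0.35828 = 0.2019
z₀ = exp(0.2019) = 1.224 m

z₀ ≈ 1.22 m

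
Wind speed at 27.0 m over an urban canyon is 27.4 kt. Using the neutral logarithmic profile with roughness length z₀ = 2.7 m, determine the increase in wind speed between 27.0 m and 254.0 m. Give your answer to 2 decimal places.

Log law: V₂ = V₁ · ln(z₂/z₀)/ln(z₁/z₀) = 27.4 × 4.5441/2.3026 = 54.0731 kt
ΔV = 54.0731 − 27.4 = 26.6731 kt

26.67 kt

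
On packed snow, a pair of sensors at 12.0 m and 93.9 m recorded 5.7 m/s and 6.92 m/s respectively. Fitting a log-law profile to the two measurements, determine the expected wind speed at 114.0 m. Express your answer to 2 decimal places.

7.04 m/s

Log law: V ∝ ln(z/z₀). From the pair, with r = V₁/V₂ = 0.82370,
ln z₀ = (ln z₁ − r·ln z₂)/(1 − r) = (2.4849 − 0.82370×4.5422)/0.17630 = -7.1272 → z₀ = 0.0008030 m
V₃ = V₁ · ln(z₃/z₀)/ln(z₁/z₀) = 5.7 × 11.8634/9.6121 = 7.0350 m/s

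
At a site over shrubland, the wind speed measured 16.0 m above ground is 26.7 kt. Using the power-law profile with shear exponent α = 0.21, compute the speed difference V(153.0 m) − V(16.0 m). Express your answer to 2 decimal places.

16.20 kt

Power law: V₂ = V₁ · (z₂/z₁)^α = 26.7 × (9.5625)^0.21 = 42.8974 kt
ΔV = 42.8974 − 26.7 = 16.1974 kt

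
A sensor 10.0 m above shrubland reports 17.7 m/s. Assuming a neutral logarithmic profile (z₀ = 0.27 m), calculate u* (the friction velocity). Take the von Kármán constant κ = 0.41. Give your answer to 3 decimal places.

Log law: V(z) = (u*/κ) · ln(z/z₀) ⇒ u* = κ · V / ln(z/z₀)
u* = 0.41 × 17.7 / ln(10.0/0.27) = 0.41 × 17.7 / 3.6119
   = 7.2570 / 3.6119 = 2.0092 m/s

u* ≈ 2.009 m/s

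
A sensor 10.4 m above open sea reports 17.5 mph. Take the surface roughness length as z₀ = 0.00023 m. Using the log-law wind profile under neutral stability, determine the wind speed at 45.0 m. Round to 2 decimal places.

19.89 mph

Log law: V(z) ∝ ln(z/z₀), so V₂/V₁ = ln(z₂/z₀) / ln(z₁/z₀).
ln(45.0/0.00023) = 12.1841, ln(10.4/0.00023) = 10.7192
V₂ = 17.5 × 12.1841/10.7192 = 17.5 × 1.1367 = 19.8915 mph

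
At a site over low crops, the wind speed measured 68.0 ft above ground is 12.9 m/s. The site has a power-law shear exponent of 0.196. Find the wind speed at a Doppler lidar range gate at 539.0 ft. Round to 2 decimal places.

19.36 m/s

Power-law profile: V₂ = V₁ · (z₂/z₁)^α
V₂ = 12.9 × (539.0/68.0)^0.196 = 12.9 × (7.9265)^0.196
    = 12.9 × 1.5004 = 19.3557 m/s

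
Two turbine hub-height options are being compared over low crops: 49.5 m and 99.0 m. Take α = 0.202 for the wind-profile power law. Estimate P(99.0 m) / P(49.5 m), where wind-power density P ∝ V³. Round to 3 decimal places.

Speed ratio: V_B/V_A = (z_B/z_A)^α = (99.0/49.5)^0.202 = (2.0000)^0.202 = 1.15029
Power-density ratio: P_B/P_A = (V_B/V_A)³ = (1.15029)³ = 1.52203

1.522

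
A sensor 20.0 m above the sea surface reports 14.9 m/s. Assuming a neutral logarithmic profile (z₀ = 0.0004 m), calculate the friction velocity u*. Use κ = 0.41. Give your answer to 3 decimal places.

Log law: V(z) = (u*/κ) · ln(z/z₀) ⇒ u* = κ · V / ln(z/z₀)
u* = 0.41 × 14.9 / ln(20.0/0.0004) = 0.41 × 14.9 / 10.8198
   = 6.1090 / 10.8198 = 0.5646 m/s

u* ≈ 0.565 m/s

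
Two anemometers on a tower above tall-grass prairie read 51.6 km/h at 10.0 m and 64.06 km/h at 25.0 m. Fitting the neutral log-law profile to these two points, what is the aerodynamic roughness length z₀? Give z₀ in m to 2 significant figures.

Log law: V(z) ∝ ln(z/z₀). With r = V₁/V₂ = 51.6/64.06 = 0.80549,
r · ln(z₂/z₀) = ln(z₁/z₀) ⇒ ln z₀ = (ln z₁ − r·ln z₂)/(1 − r)
ln z₀ = (2.30259 − 0.80549×3.21888) / 0.19451 = -1.4920
z₀ = exp(-1.4920) = 0.2249 m

z₀ ≈ 0.22 m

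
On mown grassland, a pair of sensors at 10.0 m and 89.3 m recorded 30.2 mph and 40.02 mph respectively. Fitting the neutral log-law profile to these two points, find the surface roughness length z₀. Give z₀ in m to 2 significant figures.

Log law: V(z) ∝ ln(z/z₀). With r = V₁/V₂ = 30.2/40.02 = 0.75462,
r · ln(z₂/z₀) = ln(z₁/z₀) ⇒ ln z₀ = (ln z₁ − r·ln z₂)/(1 − r)
ln z₀ = (2.30259 − 0.75462×4.49200) / 0.24538 = -4.4307
z₀ = exp(-4.4307) = 0.01191 m

z₀ ≈ 0.012 m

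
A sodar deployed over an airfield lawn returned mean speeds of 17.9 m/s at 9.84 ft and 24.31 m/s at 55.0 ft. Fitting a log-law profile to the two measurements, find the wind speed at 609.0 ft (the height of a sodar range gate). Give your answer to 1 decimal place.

33.3 m/s

Log law: V ∝ ln(z/z₀). From the pair, with r = V₁/V₂ = 0.73632,
ln z₀ = (ln z₁ − r·ln z₂)/(1 − r) = (2.2865 − 0.73632×4.0073)/0.26368 = -2.5191 → z₀ = 0.08053 ft
V₃ = V₁ · ln(z₃/z₀)/ln(z₁/z₀) = 17.9 × 8.9309/4.8056 = 33.2663 m/s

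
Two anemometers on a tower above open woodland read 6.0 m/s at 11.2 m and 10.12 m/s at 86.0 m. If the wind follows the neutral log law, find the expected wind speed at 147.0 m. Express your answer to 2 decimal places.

Log law: V ∝ ln(z/z₀). From the pair, with r = V₁/V₂ = 0.59289,
ln z₀ = (ln z₁ − r·ln z₂)/(1 − r) = (2.4159 − 0.59289×4.4543)/0.40711 = -0.5527 → z₀ = 0.5754 m
V₃ = V₁ · ln(z₃/z₀)/ln(z₁/z₀) = 6.0 × 5.5431/2.9686 = 11.2035 m/s

11.20 m/s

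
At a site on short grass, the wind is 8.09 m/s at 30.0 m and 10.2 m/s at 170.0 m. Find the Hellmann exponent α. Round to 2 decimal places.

α ≈ 0.13

Power law: V₂/V₁ = (z₂/z₁)^α ⇒ α = ln(V₂/V₁) / ln(z₂/z₁)
α = ln(10.2/8.09) / ln(170.0/30.0) = ln(1.2608) / ln(5.6667)
  = 0.23176 / 1.73460 = 0.13361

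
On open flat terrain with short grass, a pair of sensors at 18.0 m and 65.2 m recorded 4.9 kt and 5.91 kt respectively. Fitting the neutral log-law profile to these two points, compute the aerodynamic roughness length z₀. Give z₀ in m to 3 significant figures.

Log law: V(z) ∝ ln(z/z₀). With r = V₁/V₂ = 4.9/5.91 = 0.82910,
r · ln(z₂/z₀) = ln(z₁/z₀) ⇒ ln z₀ = (ln z₁ − r·ln z₂)/(1 − r)
ln z₀ = (2.89037 − 0.82910×4.17746) / 0.17090 = -3.3539
z₀ = exp(-3.3539) = 0.03495 m

z₀ ≈ 0.0349 m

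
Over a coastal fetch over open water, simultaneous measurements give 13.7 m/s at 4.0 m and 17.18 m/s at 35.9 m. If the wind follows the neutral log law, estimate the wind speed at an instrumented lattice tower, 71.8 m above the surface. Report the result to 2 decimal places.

18.28 m/s

Log law: V ∝ ln(z/z₀). From the pair, with r = V₁/V₂ = 0.79744,
ln z₀ = (ln z₁ − r·ln z₂)/(1 − r) = (1.3863 − 0.79744×3.5807)/0.20256 = -7.2527 → z₀ = 0.0007082 m
V₃ = V₁ · ln(z₃/z₀)/ln(z₁/z₀) = 13.7 × 11.5266/8.6390 = 18.2792 m/s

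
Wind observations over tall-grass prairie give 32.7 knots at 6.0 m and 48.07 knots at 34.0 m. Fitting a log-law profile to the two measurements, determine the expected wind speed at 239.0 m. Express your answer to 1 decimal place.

65.3 knots

Log law: V ∝ ln(z/z₀). From the pair, with r = V₁/V₂ = 0.68026,
ln z₀ = (ln z₁ − r·ln z₂)/(1 − r) = (1.7918 − 0.68026×3.5264)/0.31974 = -1.8986 → z₀ = 0.1498 m
V₃ = V₁ · ln(z₃/z₀)/ln(z₁/z₀) = 32.7 × 7.3751/3.6904 = 65.3495 knots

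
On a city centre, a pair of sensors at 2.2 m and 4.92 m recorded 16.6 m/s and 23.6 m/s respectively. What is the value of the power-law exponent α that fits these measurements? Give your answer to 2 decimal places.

α ≈ 0.44

Power law: V₂/V₁ = (z₂/z₁)^α ⇒ α = ln(V₂/V₁) / ln(z₂/z₁)
α = ln(23.6/16.6) / ln(4.92/2.2) = ln(1.4217) / ln(2.2364)
  = 0.35184 / 0.80485 = 0.43715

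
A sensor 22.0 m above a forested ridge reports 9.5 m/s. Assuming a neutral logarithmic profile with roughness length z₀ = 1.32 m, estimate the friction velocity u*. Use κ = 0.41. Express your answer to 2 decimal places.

u* ≈ 1.38 m/s

Log law: V(z) = (u*/κ) · ln(z/z₀) ⇒ u* = κ · V / ln(z/z₀)
u* = 0.41 × 9.5 / ln(22.0/1.32) = 0.41 × 9.5 / 2.8134
   = 3.8950 / 2.8134 = 1.3844 m/s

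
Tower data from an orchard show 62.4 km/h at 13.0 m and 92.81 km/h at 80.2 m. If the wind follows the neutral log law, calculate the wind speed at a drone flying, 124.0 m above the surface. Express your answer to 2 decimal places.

Log law: V ∝ ln(z/z₀). From the pair, with r = V₁/V₂ = 0.67234,
ln z₀ = (ln z₁ − r·ln z₂)/(1 − r) = (2.5649 − 0.67234×4.3845)/0.32766 = -1.1687 → z₀ = 0.3108 m
V₃ = V₁ · ln(z₃/z₀)/ln(z₁/z₀) = 62.4 × 5.9890/3.7337 = 100.0927 km/h

100.09 km/h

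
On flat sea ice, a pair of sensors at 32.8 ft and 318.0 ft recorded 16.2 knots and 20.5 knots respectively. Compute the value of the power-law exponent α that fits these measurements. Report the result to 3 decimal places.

α ≈ 0.104

Power law: V₂/V₁ = (z₂/z₁)^α ⇒ α = ln(V₂/V₁) / ln(z₂/z₁)
α = ln(20.5/16.2) / ln(318.0/32.8) = ln(1.2654) / ln(9.6951)
  = 0.23541 / 2.27162 = 0.10363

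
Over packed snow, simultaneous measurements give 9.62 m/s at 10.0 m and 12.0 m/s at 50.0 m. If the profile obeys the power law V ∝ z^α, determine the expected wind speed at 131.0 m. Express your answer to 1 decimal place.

First find α: α = ln(V₂/V₁)/ln(z₂/z₁) = ln(12.0/9.62)/ln(50.0/10.0) = 0.22106/1.60944 = 0.1374
Extrapolate from 50.0 m to 131.0 m: V₃ = 12.0 × (131.0/50.0)^0.1374 = 12.0 × 1.1414 = 13.6973 m/s

13.7 m/s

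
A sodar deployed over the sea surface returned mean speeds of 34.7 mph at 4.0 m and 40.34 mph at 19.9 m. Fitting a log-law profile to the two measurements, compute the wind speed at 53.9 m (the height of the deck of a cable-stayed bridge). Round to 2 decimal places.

Log law: V ∝ ln(z/z₀). From the pair, with r = V₁/V₂ = 0.86019,
ln z₀ = (ln z₁ − r·ln z₂)/(1 − r) = (1.3863 − 0.86019×2.9907)/0.13981 = -8.4849 → z₀ = 0.0002066 m
V₃ = V₁ · ln(z₃/z₀)/ln(z₁/z₀) = 34.7 × 12.4720/9.8712 = 43.8427 mph

43.84 mph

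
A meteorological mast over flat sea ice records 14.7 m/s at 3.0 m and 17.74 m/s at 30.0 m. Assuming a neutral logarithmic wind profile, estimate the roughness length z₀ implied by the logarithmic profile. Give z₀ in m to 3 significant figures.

z₀ ≈ 0.0000438 m

Log law: V(z) ∝ ln(z/z₀). With r = V₁/V₂ = 14.7/17.74 = 0.82864,
r · ln(z₂/z₀) = ln(z₁/z₀) ⇒ ln z₀ = (ln z₁ − r·ln z₂)/(1 − r)
ln z₀ = (1.09861 − 0.82864×3.40120) / 0.17136 = -10.0356
z₀ = exp(-10.0356) = 0.00004381 m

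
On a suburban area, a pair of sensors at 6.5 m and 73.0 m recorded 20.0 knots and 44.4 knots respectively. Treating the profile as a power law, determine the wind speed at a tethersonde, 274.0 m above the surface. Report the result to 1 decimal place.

68.7 knots

First find α: α = ln(V₂/V₁)/ln(z₂/z₁) = ln(44.4/20.0)/ln(73.0/6.5) = 0.79751/2.41866 = 0.3297
Extrapolate from 73.0 m to 274.0 m: V₃ = 44.4 × (274.0/73.0)^0.3297 = 44.4 × 1.5467 = 68.6736 knots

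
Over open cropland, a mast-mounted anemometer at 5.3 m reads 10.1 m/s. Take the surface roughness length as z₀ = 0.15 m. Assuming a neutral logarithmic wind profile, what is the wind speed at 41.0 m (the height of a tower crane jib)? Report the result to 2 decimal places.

Log law: V(z) ∝ ln(z/z₀), so V₂/V₁ = ln(z₂/z₀) / ln(z₁/z₀).
ln(41.0/0.15) = 5.6107, ln(5.3/0.15) = 3.5648
V₂ = 10.1 × 5.6107/3.5648 = 10.1 × 1.5739 = 15.8964 m/s

15.90 m/s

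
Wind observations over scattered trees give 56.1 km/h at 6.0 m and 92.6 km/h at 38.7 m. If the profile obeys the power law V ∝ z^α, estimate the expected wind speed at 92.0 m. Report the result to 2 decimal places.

First find α: α = ln(V₂/V₁)/ln(z₂/z₁) = ln(92.6/56.1)/ln(38.7/6.0) = 0.50115/1.86408 = 0.2688
Extrapolate from 38.7 m to 92.0 m: V₃ = 92.6 × (92.0/38.7)^0.2688 = 92.6 × 1.2621 = 116.8741 km/h

116.87 km/h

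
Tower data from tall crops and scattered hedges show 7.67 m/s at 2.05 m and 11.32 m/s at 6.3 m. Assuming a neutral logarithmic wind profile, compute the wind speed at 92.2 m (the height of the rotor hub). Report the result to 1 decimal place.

20.0 m/s

Log law: V ∝ ln(z/z₀). From the pair, with r = V₁/V₂ = 0.67756,
ln z₀ = (ln z₁ − r·ln z₂)/(1 − r) = (0.7178 − 0.67756×1.8405)/0.32244 = -1.6414 → z₀ = 0.1937 m
V₃ = V₁ · ln(z₃/z₀)/ln(z₁/z₀) = 7.67 × 6.1653/2.3592 = 20.0439 m/s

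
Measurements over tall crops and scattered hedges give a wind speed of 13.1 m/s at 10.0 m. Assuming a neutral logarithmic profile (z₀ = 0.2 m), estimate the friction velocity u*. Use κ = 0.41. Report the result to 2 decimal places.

u* ≈ 1.37 m/s

Log law: V(z) = (u*/κ) · ln(z/z₀) ⇒ u* = κ · V / ln(z/z₀)
u* = 0.41 × 13.1 / ln(10.0/0.2) = 0.41 × 13.1 / 3.9120
   = 5.3710 / 3.9120 = 1.3729 m/s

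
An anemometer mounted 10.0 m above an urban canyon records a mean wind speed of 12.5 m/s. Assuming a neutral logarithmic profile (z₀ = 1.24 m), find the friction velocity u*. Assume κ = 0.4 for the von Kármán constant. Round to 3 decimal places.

u* ≈ 2.395 m/s

Log law: V(z) = (u*/κ) · ln(z/z₀) ⇒ u* = κ · V / ln(z/z₀)
u* = 0.4 × 12.5 / ln(10.0/1.24) = 0.4 × 12.5 / 2.0875
   = 5.0000 / 2.0875 = 2.3952 m/s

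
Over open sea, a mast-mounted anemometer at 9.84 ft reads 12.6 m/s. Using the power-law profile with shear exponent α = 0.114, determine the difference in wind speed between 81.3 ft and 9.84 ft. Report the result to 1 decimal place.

Power law: V₂ = V₁ · (z₂/z₁)^α = 12.6 × (8.2622)^0.114 = 16.0295 m/s
ΔV = 16.0295 − 12.6 = 3.4295 m/s

3.4 m/s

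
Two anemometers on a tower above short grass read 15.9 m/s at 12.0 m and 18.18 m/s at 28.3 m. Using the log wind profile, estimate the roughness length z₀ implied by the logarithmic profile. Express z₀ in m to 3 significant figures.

Log law: V(z) ∝ ln(z/z₀). With r = V₁/V₂ = 15.9/18.18 = 0.87459,
r · ln(z₂/z₀) = ln(z₁/z₀) ⇒ ln z₀ = (ln z₁ − r·ln z₂)/(1 − r)
ln z₀ = (2.48491 − 0.87459×3.34286) / 0.12541 = -3.4982
z₀ = exp(-3.4982) = 0.03025 m

z₀ ≈ 0.0303 m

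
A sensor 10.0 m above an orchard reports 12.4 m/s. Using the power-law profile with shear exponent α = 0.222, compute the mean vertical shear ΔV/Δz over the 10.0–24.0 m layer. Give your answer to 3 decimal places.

Power law: V₂ = V₁ · (z₂/z₁)^α = 12.4 × (2.4000)^0.222 = 15.0601 m/s
ΔV/Δz = (15.0601 − 12.4)/(24.0 − 10.0) = 2.6601/14.0000 = 0.19001 m/s/m

0.190 m/s/m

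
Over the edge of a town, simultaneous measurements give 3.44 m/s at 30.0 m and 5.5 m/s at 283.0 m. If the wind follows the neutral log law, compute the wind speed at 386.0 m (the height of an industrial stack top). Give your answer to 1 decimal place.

5.8 m/s

Log law: V ∝ ln(z/z₀). From the pair, with r = V₁/V₂ = 0.62545,
ln z₀ = (ln z₁ − r·ln z₂)/(1 − r) = (3.4012 − 0.62545×5.6454)/0.37455 = -0.3465 → z₀ = 0.7072 m
V₃ = V₁ · ln(z₃/z₀)/ln(z₁/z₀) = 3.44 × 6.3023/3.7477 = 5.7849 m/s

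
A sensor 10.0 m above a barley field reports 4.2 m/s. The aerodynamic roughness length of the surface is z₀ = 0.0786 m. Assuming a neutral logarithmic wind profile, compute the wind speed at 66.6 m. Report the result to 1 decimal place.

Log law: V(z) ∝ ln(z/z₀), so V₂/V₁ = ln(z₂/z₀) / ln(z₁/z₀).
ln(66.6/0.0786) = 6.7421, ln(10.0/0.0786) = 4.8460
V₂ = 4.2 × 6.7421/4.8460 = 4.2 × 1.3913 = 5.8434 m/s

5.8 m/s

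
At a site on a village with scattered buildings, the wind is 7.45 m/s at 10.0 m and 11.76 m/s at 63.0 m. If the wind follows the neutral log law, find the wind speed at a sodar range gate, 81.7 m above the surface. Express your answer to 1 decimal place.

12.4 m/s

Log law: V ∝ ln(z/z₀). From the pair, with r = V₁/V₂ = 0.63350,
ln z₀ = (ln z₁ − r·ln z₂)/(1 − r) = (2.3026 − 0.63350×4.1431)/0.36650 = -0.8789 → z₀ = 0.4152 m
V₃ = V₁ · ln(z₃/z₀)/ln(z₁/z₀) = 7.45 × 5.2819/3.1815 = 12.3687 m/s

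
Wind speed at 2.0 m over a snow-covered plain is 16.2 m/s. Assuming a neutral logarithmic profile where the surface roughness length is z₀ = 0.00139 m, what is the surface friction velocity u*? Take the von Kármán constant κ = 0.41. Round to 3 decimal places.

u* ≈ 0.913 m/s

Log law: V(z) = (u*/κ) · ln(z/z₀) ⇒ u* = κ · V / ln(z/z₀)
u* = 0.41 × 16.2 / ln(2.0/0.00139) = 0.41 × 16.2 / 7.2716
   = 6.6420 / 7.2716 = 0.9134 m/s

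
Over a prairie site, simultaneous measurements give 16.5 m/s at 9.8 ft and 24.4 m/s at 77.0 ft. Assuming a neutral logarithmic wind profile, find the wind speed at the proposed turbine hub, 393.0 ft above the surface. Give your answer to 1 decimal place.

Log law: V ∝ ln(z/z₀). From the pair, with r = V₁/V₂ = 0.67623,
ln z₀ = (ln z₁ − r·ln z₂)/(1 − r) = (2.2824 − 0.67623×4.3438)/0.32377 = -2.0231 → z₀ = 0.1322 ft
V₃ = V₁ · ln(z₃/z₀)/ln(z₁/z₀) = 16.5 × 7.9969/4.3055 = 30.6467 m/s

30.6 m/s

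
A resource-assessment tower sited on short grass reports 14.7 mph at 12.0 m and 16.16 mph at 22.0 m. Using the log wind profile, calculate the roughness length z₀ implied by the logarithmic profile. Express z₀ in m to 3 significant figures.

z₀ ≈ 0.0268 m

Log law: V(z) ∝ ln(z/z₀). With r = V₁/V₂ = 14.7/16.16 = 0.90965,
r · ln(z₂/z₀) = ln(z₁/z₀) ⇒ ln z₀ = (ln z₁ − r·ln z₂)/(1 − r)
ln z₀ = (2.48491 − 0.90965×3.09104) / 0.09035 = -3.6180
z₀ = exp(-3.6180) = 0.02684 m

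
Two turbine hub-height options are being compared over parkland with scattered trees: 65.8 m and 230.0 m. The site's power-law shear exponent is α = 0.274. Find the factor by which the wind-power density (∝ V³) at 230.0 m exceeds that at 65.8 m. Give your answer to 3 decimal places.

Speed ratio: V_B/V_A = (z_B/z_A)^α = (230.0/65.8)^0.274 = (3.4954)^0.274 = 1.40903
Power-density ratio: P_B/P_A = (V_B/V_A)³ = (1.40903)³ = 2.79743

2.797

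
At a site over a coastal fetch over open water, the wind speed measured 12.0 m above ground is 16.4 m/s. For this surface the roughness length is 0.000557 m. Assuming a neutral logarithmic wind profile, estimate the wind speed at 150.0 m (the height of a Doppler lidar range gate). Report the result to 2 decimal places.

20.55 m/s

Log law: V(z) ∝ ln(z/z₀), so V₂/V₁ = ln(z₂/z₀) / ln(z₁/z₀).
ln(150.0/0.000557) = 12.5036, ln(12.0/0.000557) = 9.9779
V₂ = 16.4 × 12.5036/9.9779 = 16.4 × 1.2531 = 20.5514 m/s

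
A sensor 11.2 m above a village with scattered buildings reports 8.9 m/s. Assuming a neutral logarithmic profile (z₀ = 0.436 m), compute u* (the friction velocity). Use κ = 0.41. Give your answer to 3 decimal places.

Log law: V(z) = (u*/κ) · ln(z/z₀) ⇒ u* = κ · V / ln(z/z₀)
u* = 0.41 × 8.9 / ln(11.2/0.436) = 0.41 × 8.9 / 3.2460
   = 3.6490 / 3.2460 = 1.1241 m/s

u* ≈ 1.124 m/s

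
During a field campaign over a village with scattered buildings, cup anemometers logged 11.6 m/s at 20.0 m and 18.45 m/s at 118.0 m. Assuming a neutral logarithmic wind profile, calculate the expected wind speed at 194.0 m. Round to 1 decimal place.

Log law: V ∝ ln(z/z₀). From the pair, with r = V₁/V₂ = 0.62873,
ln z₀ = (ln z₁ − r·ln z₂)/(1 − r) = (2.9957 − 0.62873×4.7707)/0.37127 = -0.0100 → z₀ = 0.9900 m
V₃ = V₁ · ln(z₃/z₀)/ln(z₁/z₀) = 11.6 × 5.2779/3.0058 = 20.3687 m/s

20.4 m/s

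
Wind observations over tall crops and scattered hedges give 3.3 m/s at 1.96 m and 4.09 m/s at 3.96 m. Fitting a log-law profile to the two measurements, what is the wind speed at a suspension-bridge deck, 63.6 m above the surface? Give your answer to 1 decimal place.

7.2 m/s

Log law: V ∝ ln(z/z₀). From the pair, with r = V₁/V₂ = 0.80685,
ln z₀ = (ln z₁ − r·ln z₂)/(1 − r) = (0.6729 − 0.80685×1.3762)/0.19315 = -2.2649 → z₀ = 0.1038 m
V₃ = V₁ · ln(z₃/z₀)/ln(z₁/z₀) = 3.3 × 6.4175/2.9378 = 7.2086 m/s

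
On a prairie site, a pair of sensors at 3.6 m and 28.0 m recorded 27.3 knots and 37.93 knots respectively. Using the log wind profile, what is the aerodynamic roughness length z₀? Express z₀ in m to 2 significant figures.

Log law: V(z) ∝ ln(z/z₀). With r = V₁/V₂ = 27.3/37.93 = 0.71975,
r · ln(z₂/z₀) = ln(z₁/z₀) ⇒ ln z₀ = (ln z₁ − r·ln z₂)/(1 − r)
ln z₀ = (1.28093 − 0.71975×3.33220) / 0.28025 = -3.9871
z₀ = exp(-3.9871) = 0.01855 m

z₀ ≈ 0.019 m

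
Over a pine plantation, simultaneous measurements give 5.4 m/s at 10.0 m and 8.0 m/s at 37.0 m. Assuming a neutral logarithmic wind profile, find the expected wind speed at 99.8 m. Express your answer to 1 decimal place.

10.0 m/s

Log law: V ∝ ln(z/z₀). From the pair, with r = V₁/V₂ = 0.67500,
ln z₀ = (ln z₁ − r·ln z₂)/(1 − r) = (2.3026 − 0.67500×3.6109)/0.32500 = -0.4147 → z₀ = 0.6605 m
V₃ = V₁ · ln(z₃/z₀)/ln(z₁/z₀) = 5.4 × 5.0179/2.7173 = 9.9719 m/s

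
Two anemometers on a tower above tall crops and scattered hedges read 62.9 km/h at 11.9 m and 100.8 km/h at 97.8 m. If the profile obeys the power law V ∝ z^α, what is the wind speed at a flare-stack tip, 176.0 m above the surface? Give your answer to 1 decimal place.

115.0 km/h

First find α: α = ln(V₂/V₁)/ln(z₂/z₁) = ln(100.8/62.9)/ln(97.8/11.9) = 0.47159/2.10639 = 0.2239
Extrapolate from 97.8 m to 176.0 m: V₃ = 100.8 × (176.0/97.8)^0.2239 = 100.8 × 1.1406 = 114.9716 km/h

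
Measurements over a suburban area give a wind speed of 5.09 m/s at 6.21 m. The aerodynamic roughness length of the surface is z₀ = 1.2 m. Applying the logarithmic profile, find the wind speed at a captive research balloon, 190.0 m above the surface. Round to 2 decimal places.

Log law: V(z) ∝ ln(z/z₀), so V₂/V₁ = ln(z₂/z₀) / ln(z₁/z₀).
ln(190.0/1.2) = 5.0647, ln(6.21/1.2) = 1.6438
V₂ = 5.09 × 5.0647/1.6438 = 5.09 × 3.0810 = 15.6824 m/s

15.68 m/s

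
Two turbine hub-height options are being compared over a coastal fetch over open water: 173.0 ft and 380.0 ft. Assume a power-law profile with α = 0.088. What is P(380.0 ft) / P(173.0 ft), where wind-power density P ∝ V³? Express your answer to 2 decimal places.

Speed ratio: V_B/V_A = (z_B/z_A)^α = (380.0/173.0)^0.088 = (2.1965)^0.088 = 1.07170
Power-density ratio: P_B/P_A = (V_B/V_A)³ = (1.07170)³ = 1.23089

1.23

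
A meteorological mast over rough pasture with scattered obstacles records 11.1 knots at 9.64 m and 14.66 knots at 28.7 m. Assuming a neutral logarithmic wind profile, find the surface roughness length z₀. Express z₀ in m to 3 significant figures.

z₀ ≈ 0.321 m

Log law: V(z) ∝ ln(z/z₀). With r = V₁/V₂ = 11.1/14.66 = 0.75716,
r · ln(z₂/z₀) = ln(z₁/z₀) ⇒ ln z₀ = (ln z₁ − r·ln z₂)/(1 − r)
ln z₀ = (2.26592 − 0.75716×3.35690) / 0.24284 = -1.1357
z₀ = exp(-1.1357) = 0.3212 m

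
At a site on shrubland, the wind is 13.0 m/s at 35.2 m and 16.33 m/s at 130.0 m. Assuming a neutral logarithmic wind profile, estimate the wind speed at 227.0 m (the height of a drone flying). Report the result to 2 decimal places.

Log law: V ∝ ln(z/z₀). From the pair, with r = V₁/V₂ = 0.79608,
ln z₀ = (ln z₁ − r·ln z₂)/(1 − r) = (3.5610 − 0.79608×4.8675)/0.20392 = -1.5394 → z₀ = 0.2145 m
V₃ = V₁ · ln(z₃/z₀)/ln(z₁/z₀) = 13.0 × 6.9643/5.1004 = 17.7508 m/s

17.75 m/s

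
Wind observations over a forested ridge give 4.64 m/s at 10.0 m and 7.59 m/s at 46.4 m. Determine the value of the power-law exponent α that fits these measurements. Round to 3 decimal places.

Power law: V₂/V₁ = (z₂/z₁)^α ⇒ α = ln(V₂/V₁) / ln(z₂/z₁)
α = ln(7.59/4.64) / ln(46.4/10.0) = ln(1.6358) / ln(4.6400)
  = 0.49212 / 1.53471 = 0.32066

α ≈ 0.321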